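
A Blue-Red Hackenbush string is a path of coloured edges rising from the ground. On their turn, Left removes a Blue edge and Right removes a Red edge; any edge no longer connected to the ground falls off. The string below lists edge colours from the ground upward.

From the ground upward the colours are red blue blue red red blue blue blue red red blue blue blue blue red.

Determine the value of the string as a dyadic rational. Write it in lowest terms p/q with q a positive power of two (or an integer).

-6339/16384

edge 1 of 15 (red): { (no moves) | 0 } gives -1
edge 2 of 15 (blue): { -1 | 0 } gives -1/2
edge 3 of 15 (blue): { -1,-1/2 | 0 } gives -1/4
edge 4 of 15 (red): { -1,-1/2 | -1/4,0 } gives -3/8
edge 5 of 15 (red): { -1,-1/2 | -3/8,-1/4,0 } gives -7/16
edge 6 of 15 (blue): { -1,-1/2,-7/16 | -3/8,-1/4,0 } gives -13/32
edge 7 of 15 (blue): { -1,-1/2,-7/16,-13/32 | -3/8,-1/4,0 } gives -25/64
edge 8 of 15 (blue): { -1,-1/2,-7/16,-13/32,-25/64 | -3/8,-1/4,0 } gives -49/128
edge 9 of 15 (red): { -1,-1/2,-7/16,-13/32,-25/64 | -49/128,-3/8,-1/4,0 } gives -99/256
edge 10 of 15 (red): { -1,-1/2,-7/16,-13/32,-25/64 | -99/256,-49/128,-3/8,-1/4,0 } gives -199/512
edge 11 of 15 (blue): { -1,-1/2,-7/16,-13/32,-25/64,-199/512 | -99/256,-49/128,-3/8,-1/4,0 } gives -397/1024
edge 12 of 15 (blue): { -1,-1/2,-7/16,-13/32,-25/64,-199/512,-397/1024 | -99/256,-49/128,-3/8,-1/4,0 } gives -793/2048
edge 13 of 15 (blue): { -1,-1/2,-7/16,-13/32,-25/64,-199/512,-397/1024,-793/2048 | -99/256,-49/128,-3/8,-1/4,0 } gives -1585/4096
edge 14 of 15 (blue): { -1,-1/2,-7/16,-13/32,-25/64,-199/512,-397/1024,-793/2048,-1585/4096 | -99/256,-49/128,-3/8,-1/4,0 } gives -3169/8192
edge 15 of 15 (red): { -1,-1/2,-7/16,-13/32,-25/64,-199/512,-397/1024,-793/2048,-1585/4096 | -3169/8192,-99/256,-49/128,-3/8,-1/4,0 } gives -6339/16384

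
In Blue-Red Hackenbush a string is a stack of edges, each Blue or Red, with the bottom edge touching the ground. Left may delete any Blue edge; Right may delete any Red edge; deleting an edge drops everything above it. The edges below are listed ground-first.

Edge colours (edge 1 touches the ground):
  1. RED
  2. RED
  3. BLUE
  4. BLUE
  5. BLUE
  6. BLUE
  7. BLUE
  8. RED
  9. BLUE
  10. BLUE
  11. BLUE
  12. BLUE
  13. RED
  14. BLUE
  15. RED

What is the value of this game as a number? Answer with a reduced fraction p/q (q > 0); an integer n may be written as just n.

-8459/8192

1 of 15 · R · max L −∞ · min R 0 → -1
2 of 15 · RR · max L −∞ · min R -1 → -2
3 of 15 · RRB · max L -2 · min R -1 → -3/2
4 of 15 · RRBB · max L -3/2 · min R -1 → -5/4
5 of 15 · RRBBB · max L -5/4 · min R -1 → -9/8
6 of 15 · RRBBBB · max L -9/8 · min R -1 → -17/16
7 of 15 · RRBBBBB · max L -17/16 · min R -1 → -33/32
8 of 15 · RRBBBBBR · max L -17/16 · min R -33/32 → -67/64
9 of 15 · RRBBBBBRB · max L -67/64 · min R -33/32 → -133/128
10 of 15 · RRBBBBBRBB · max L -133/128 · min R -33/32 → -265/256
11 of 15 · RRBBBBBRBBB · max L -265/256 · min R -33/32 → -529/512
12 of 15 · RRBBBBBRBBBB · max L -529/512 · min R -33/32 → -1057/1024
13 of 15 · RRBBBBBRBBBBR · max L -529/512 · min R -1057/1024 → -2115/2048
14 of 15 · RRBBBBBRBBBBRB · max L -2115/2048 · min R -1057/1024 → -4229/4096
15 of 15 · RRBBBBBRBBBBRBR · max L -2115/2048 · min R -4229/4096 → -8459/8192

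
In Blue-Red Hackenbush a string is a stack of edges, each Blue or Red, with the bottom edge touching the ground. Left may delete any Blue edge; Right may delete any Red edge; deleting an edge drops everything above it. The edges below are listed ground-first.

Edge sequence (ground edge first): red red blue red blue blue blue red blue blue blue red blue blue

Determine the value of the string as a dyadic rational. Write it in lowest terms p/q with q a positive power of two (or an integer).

edge 1 of 14 (red): { — | 0 } ⇒ -1
edge 2 of 14 (red): { — | -1; 0 } ⇒ -2
edge 3 of 14 (blue): { -2 | -1; 0 } ⇒ -3/2
edge 4 of 14 (red): { -2 | -3/2; -1; 0 } ⇒ -7/4
edge 5 of 14 (blue): { -2; -7/4 | -3/2; -1; 0 } ⇒ -13/8
edge 6 of 14 (blue): { -2; -7/4; -13/8 | -3/2; -1; 0 } ⇒ -25/16
edge 7 of 14 (blue): { -2; -7/4; -13/8; -25/16 | -3/2; -1; 0 } ⇒ -49/32
edge 8 of 14 (red): { -2; -7/4; -13/8; -25/16 | -49/32; -3/2; -1; 0 } ⇒ -99/64
edge 9 of 14 (blue): { -2; -7/4; -13/8; -25/16; -99/64 | -49/32; -3/2; -1; 0 } ⇒ -197/128
edge 10 of 14 (blue): { -2; -7/4; -13/8; -25/16; -99/64; -197/128 | -49/32; -3/2; -1; 0 } ⇒ -393/256
edge 11 of 14 (blue): { -2; -7/4; -13/8; -25/16; -99/64; -197/128; -393/256 | -49/32; -3/2; -1; 0 } ⇒ -785/512
edge 12 of 14 (red): { -2; -7/4; -13/8; -25/16; -99/64; -197/128; -393/256 | -785/512; -49/32; -3/2; -1; 0 } ⇒ -1571/1024
edge 13 of 14 (blue): { -2; -7/4; -13/8; -25/16; -99/64; -197/128; -393/256; -1571/1024 | -785/512; -49/32; -3/2; -1; 0 } ⇒ -3141/2048
edge 14 of 14 (blue): { -2; -7/4; -13/8; -25/16; -99/64; -197/128; -393/256; -1571/1024; -3141/2048 | -785/512; -49/32; -3/2; -1; 0 } ⇒ -6281/4096

-6281/4096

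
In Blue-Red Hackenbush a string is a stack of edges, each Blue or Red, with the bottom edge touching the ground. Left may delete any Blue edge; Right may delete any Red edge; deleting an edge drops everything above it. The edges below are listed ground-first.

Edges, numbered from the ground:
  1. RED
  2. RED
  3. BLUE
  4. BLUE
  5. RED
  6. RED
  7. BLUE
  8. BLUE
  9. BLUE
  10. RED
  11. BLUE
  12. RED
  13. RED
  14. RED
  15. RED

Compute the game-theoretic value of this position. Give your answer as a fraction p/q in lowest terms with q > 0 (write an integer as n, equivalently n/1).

-11359/8192

Build G(s[:k]) for k = 1..15, string s = RED RED BLUE BLUE RED RED BLUE BLUE BLUE RED BLUE RED RED RED RED.
step 1: add RED to get R; options L={ — } R={ 0 } -> -1
step 2: add RED to get RR; options L={ — } R={ -1,0 } -> -2
step 3: add BLUE to get RRB; options L={ -2 } R={ -1,0 } -> -3/2
step 4: add BLUE to get RRBB; options L={ -2,-3/2 } R={ -1,0 } -> -5/4
step 5: add RED to get RRBBR; options L={ -2,-3/2 } R={ -5/4,-1,0 } -> -11/8
step 6: add RED to get RRBBRR; options L={ -2,-3/2 } R={ -11/8,-5/4,-1,0 } -> -23/16
step 7: add BLUE to get RRBBRRB; options L={ -2,-3/2,-23/16 } R={ -11/8,-5/4,-1,0 } -> -45/32
step 8: add BLUE to get RRBBRRBB; options L={ -2,-3/2,-23/16,-45/32 } R={ -11/8,-5/4,-1,0 } -> -89/64
step 9: add BLUE to get RRBBRRBBB; options L={ -2,-3/2,-23/16,-45/32,-89/64 } R={ -11/8,-5/4,-1,0 } -> -177/128
step 10: add RED to get RRBBRRBBBR; options L={ -2,-3/2,-23/16,-45/32,-89/64 } R={ -177/128,-11/8,-5/4,-1,0 } -> -355/256
step 11: add BLUE to get RRBBRRBBBRB; options L={ -2,-3/2,-23/16,-45/32,-89/64,-355/256 } R={ -177/128,-11/8,-5/4,-1,0 } -> -709/512
step 12: add RED to get RRBBRRBBBRBR; options L={ -2,-3/2,-23/16,-45/32,-89/64,-355/256 } R={ -709/512,-177/128,-11/8,-5/4,-1,0 } -> -1419/1024
step 13: add RED to get RRBBRRBBBRBRR; options L={ -2,-3/2,-23/16,-45/32,-89/64,-355/256 } R={ -1419/1024,-709/512,-177/128,-11/8,-5/4,-1,0 } -> -2839/2048
step 14: add RED to get RRBBRRBBBRBRRR; options L={ -2,-3/2,-23/16,-45/32,-89/64,-355/256 } R={ -2839/2048,-1419/1024,-709/512,-177/128,-11/8,-5/4,-1,0 } -> -5679/4096
step 15: add RED to get RRBBRRBBBRBRRRR; options L={ -2,-3/2,-23/16,-45/32,-89/64,-355/256 } R={ -5679/4096,-2839/2048,-1419/1024,-709/512,-177/128,-11/8,-5/4,-1,0 } -> -11359/8192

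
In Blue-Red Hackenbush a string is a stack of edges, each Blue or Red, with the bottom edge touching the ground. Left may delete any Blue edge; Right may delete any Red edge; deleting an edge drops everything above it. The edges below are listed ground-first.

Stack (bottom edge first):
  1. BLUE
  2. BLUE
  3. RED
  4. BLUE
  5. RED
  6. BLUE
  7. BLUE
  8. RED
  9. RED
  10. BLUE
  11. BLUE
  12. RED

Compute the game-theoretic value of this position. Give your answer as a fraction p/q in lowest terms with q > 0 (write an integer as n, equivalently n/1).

1741/1024

B: Left { 0 }, Right { ∅ } gives simplest 1
BB: Left { 0,1 }, Right { ∅ } gives simplest 2
BBR: Left { 0,1 }, Right { 2 } gives simplest 3/2
BBRB: Left { 0,1,3/2 }, Right { 2 } gives simplest 7/4
BBRBR: Left { 0,1,3/2 }, Right { 7/4,2 } gives simplest 13/8
BBRBRB: Left { 0,1,3/2,13/8 }, Right { 7/4,2 } gives simplest 27/16
BBRBRBB: Left { 0,1,3/2,13/8,27/16 }, Right { 7/4,2 } gives simplest 55/32
BBRBRBBR: Left { 0,1,3/2,13/8,27/16 }, Right { 55/32,7/4,2 } gives simplest 109/64
BBRBRBBRR: Left { 0,1,3/2,13/8,27/16 }, Right { 109/64,55/32,7/4,2 } gives simplest 217/128
BBRBRBBRRB: Left { 0,1,3/2,13/8,27/16,217/128 }, Right { 109/64,55/32,7/4,2 } gives simplest 435/256
BBRBRBBRRBB: Left { 0,1,3/2,13/8,27/16,217/128,435/256 }, Right { 109/64,55/32,7/4,2 } gives simplest 871/512
BBRBRBBRRBBR: Left { 0,1,3/2,13/8,27/16,217/128,435/256 }, Right { 871/512,109/64,55/32,7/4,2 } gives simplest 1741/1024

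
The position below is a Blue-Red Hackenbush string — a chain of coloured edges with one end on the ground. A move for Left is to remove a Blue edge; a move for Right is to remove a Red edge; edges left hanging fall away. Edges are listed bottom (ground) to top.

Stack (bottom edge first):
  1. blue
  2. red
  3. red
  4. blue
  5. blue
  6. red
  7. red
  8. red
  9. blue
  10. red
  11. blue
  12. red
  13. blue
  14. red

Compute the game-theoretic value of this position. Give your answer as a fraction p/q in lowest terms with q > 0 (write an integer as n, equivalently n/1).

3157/8192

step 1: add blue to get b; options L={ 0 } R={ — } so 1
step 2: add red to get br; options L={ 0 } R={ 1 } so 1/2
step 3: add red to get brr; options L={ 0 } R={ 1/2, 1 } so 1/4
step 4: add blue to get brrb; options L={ 0, 1/4 } R={ 1/2, 1 } so 3/8
step 5: add blue to get brrbb; options L={ 0, 1/4, 3/8 } R={ 1/2, 1 } so 7/16
step 6: add red to get brrbbr; options L={ 0, 1/4, 3/8 } R={ 7/16, 1/2, 1 } so 13/32
step 7: add red to get brrbbrr; options L={ 0, 1/4, 3/8 } R={ 13/32, 7/16, 1/2, 1 } so 25/64
step 8: add red to get brrbbrrr; options L={ 0, 1/4, 3/8 } R={ 25/64, 13/32, 7/16, 1/2, 1 } so 49/128
step 9: add blue to get brrbbrrrb; options L={ 0, 1/4, 3/8, 49/128 } R={ 25/64, 13/32, 7/16, 1/2, 1 } so 99/256
step 10: add red to get brrbbrrrbr; options L={ 0, 1/4, 3/8, 49/128 } R={ 99/256, 25/64, 13/32, 7/16, 1/2, 1 } so 197/512
step 11: add blue to get brrbbrrrbrb; options L={ 0, 1/4, 3/8, 49/128, 197/512 } R={ 99/256, 25/64, 13/32, 7/16, 1/2, 1 } so 395/1024
step 12: add red to get brrbbrrrbrbr; options L={ 0, 1/4, 3/8, 49/128, 197/512 } R={ 395/1024, 99/256, 25/64, 13/32, 7/16, 1/2, 1 } so 789/2048
step 13: add blue to get brrbbrrrbrbrb; options L={ 0, 1/4, 3/8, 49/128, 197/512, 789/2048 } R={ 395/1024, 99/256, 25/64, 13/32, 7/16, 1/2, 1 } so 1579/4096
step 14: add red to get brrbbrrrbrbrbr; options L={ 0, 1/4, 3/8, 49/128, 197/512, 789/2048 } R={ 1579/4096, 395/1024, 99/256, 25/64, 13/32, 7/16, 1/2, 1 } so 3157/8192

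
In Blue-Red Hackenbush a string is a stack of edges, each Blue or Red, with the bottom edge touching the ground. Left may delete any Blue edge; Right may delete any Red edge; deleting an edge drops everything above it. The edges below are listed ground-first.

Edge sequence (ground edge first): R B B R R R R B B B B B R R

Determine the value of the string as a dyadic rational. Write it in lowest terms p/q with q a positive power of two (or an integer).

-3847/8192

R: Left {  }, Right { 0 } => simplest -1
RB: Left { -1 }, Right { 0 } => simplest -1/2
RBB: Left { -1 -1/2 }, Right { 0 } => simplest -1/4
RBBR: Left { -1 -1/2 }, Right { -1/4 0 } => simplest -3/8
RBBRR: Left { -1 -1/2 }, Right { -3/8 -1/4 0 } => simplest -7/16
RBBRRR: Left { -1 -1/2 }, Right { -7/16 -3/8 -1/4 0 } => simplest -15/32
RBBRRRR: Left { -1 -1/2 }, Right { -15/32 -7/16 -3/8 -1/4 0 } => simplest -31/64
RBBRRRRB: Left { -1 -1/2 -31/64 }, Right { -15/32 -7/16 -3/8 -1/4 0 } => simplest -61/128
RBBRRRRBB: Left { -1 -1/2 -31/64 -61/128 }, Right { -15/32 -7/16 -3/8 -1/4 0 } => simplest -121/256
RBBRRRRBBB: Left { -1 -1/2 -31/64 -61/128 -121/256 }, Right { -15/32 -7/16 -3/8 -1/4 0 } => simplest -241/512
RBBRRRRBBBB: Left { -1 -1/2 -31/64 -61/128 -121/256 -241/512 }, Right { -15/32 -7/16 -3/8 -1/4 0 } => simplest -481/1024
RBBRRRRBBBBB: Left { -1 -1/2 -31/64 -61/128 -121/256 -241/512 -481/1024 }, Right { -15/32 -7/16 -3/8 -1/4 0 } => simplest -961/2048
RBBRRRRBBBBBR: Left { -1 -1/2 -31/64 -61/128 -121/256 -241/512 -481/1024 }, Right { -961/2048 -15/32 -7/16 -3/8 -1/4 0 } => simplest -1923/4096
RBBRRRRBBBBBRR: Left { -1 -1/2 -31/64 -61/128 -121/256 -241/512 -481/1024 }, Right { -1923/4096 -961/2048 -15/32 -7/16 -3/8 -1/4 0 } => simplest -3847/8192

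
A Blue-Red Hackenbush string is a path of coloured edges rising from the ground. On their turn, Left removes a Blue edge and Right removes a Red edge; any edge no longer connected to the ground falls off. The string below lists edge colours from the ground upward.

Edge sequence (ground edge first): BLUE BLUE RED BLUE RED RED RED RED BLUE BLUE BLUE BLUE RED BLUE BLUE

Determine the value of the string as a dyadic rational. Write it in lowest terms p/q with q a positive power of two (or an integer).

12535/8192

Prefix values for BLUE BLUE RED BLUE RED RED RED RED BLUE BLUE BLUE BLUE RED BLUE BLUE via {L|R} + simplicity:
1 of 15 · B · max L 0 · min R +∞ → 1
2 of 15 · BB · max L 1 · min R +∞ → 2
3 of 15 · BBR · max L 1 · min R 2 → 3/2
4 of 15 · BBRB · max L 3/2 · min R 2 → 7/4
5 of 15 · BBRBR · max L 3/2 · min R 7/4 → 13/8
6 of 15 · BBRBRR · max L 3/2 · min R 13/8 → 25/16
7 of 15 · BBRBRRR · max L 3/2 · min R 25/16 → 49/32
8 of 15 · BBRBRRRR · max L 3/2 · min R 49/32 → 97/64
9 of 15 · BBRBRRRRB · max L 97/64 · min R 49/32 → 195/128
10 of 15 · BBRBRRRRBB · max L 195/128 · min R 49/32 → 391/256
11 of 15 · BBRBRRRRBBB · max L 391/256 · min R 49/32 → 783/512
12 of 15 · BBRBRRRRBBBB · max L 783/512 · min R 49/32 → 1567/1024
13 of 15 · BBRBRRRRBBBBR · max L 783/512 · min R 1567/1024 → 3133/2048
14 of 15 · BBRBRRRRBBBBRB · max L 3133/2048 · min R 1567/1024 → 6267/4096
15 of 15 · BBRBRRRRBBBBRBB · max L 6267/4096 · min R 1567/1024 → 12535/8192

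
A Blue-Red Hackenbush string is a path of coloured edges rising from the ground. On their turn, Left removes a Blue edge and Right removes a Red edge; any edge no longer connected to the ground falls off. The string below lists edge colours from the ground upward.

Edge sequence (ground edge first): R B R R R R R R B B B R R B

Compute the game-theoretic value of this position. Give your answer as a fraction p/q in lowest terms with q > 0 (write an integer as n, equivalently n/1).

Recurse on prefixes of the 14-edge string R B R R R R R R B B B R R B:
step 1: add R to get R; options L={ ∅ } R={ 0 } so -1
step 2: add B to get RB; options L={ -1 } R={ 0 } so -1/2
step 3: add R to get RBR; options L={ -1 } R={ -1/2 0 } so -3/4
step 4: add R to get RBRR; options L={ -1 } R={ -3/4 -1/2 0 } so -7/8
step 5: add R to get RBRRR; options L={ -1 } R={ -7/8 -3/4 -1/2 0 } so -15/16
step 6: add R to get RBRRRR; options L={ -1 } R={ -15/16 -7/8 -3/4 -1/2 0 } so -31/32
step 7: add R to get RBRRRRR; options L={ -1 } R={ -31/32 -15/16 -7/8 -3/4 -1/2 0 } so -63/64
step 8: add R to get RBRRRRRR; options L={ -1 } R={ -63/64 -31/32 -15/16 -7/8 -3/4 -1/2 0 } so -127/128
step 9: add B to get RBRRRRRRB; options L={ -1 -127/128 } R={ -63/64 -31/32 -15/16 -7/8 -3/4 -1/2 0 } so -253/256
step 10: add B to get RBRRRRRRBB; options L={ -1 -127/128 -253/256 } R={ -63/64 -31/32 -15/16 -7/8 -3/4 -1/2 0 } so -505/512
step 11: add B to get RBRRRRRRBBB; options L={ -1 -127/128 -253/256 -505/512 } R={ -63/64 -31/32 -15/16 -7/8 -3/4 -1/2 0 } so -1009/1024
step 12: add R to get RBRRRRRRBBBR; options L={ -1 -127/128 -253/256 -505/512 } R={ -1009/1024 -63/64 -31/32 -15/16 -7/8 -3/4 -1/2 0 } so -2019/2048
step 13: add R to get RBRRRRRRBBBRR; options L={ -1 -127/128 -253/256 -505/512 } R={ -2019/2048 -1009/1024 -63/64 -31/32 -15/16 -7/8 -3/4 -1/2 0 } so -4039/4096
step 14: add B to get RBRRRRRRBBBRRB; options L={ -1 -127/128 -253/256 -505/512 -4039/4096 } R={ -2019/2048 -1009/1024 -63/64 -31/32 -15/16 -7/8 -3/4 -1/2 0 } so -8077/8192

-8077/8192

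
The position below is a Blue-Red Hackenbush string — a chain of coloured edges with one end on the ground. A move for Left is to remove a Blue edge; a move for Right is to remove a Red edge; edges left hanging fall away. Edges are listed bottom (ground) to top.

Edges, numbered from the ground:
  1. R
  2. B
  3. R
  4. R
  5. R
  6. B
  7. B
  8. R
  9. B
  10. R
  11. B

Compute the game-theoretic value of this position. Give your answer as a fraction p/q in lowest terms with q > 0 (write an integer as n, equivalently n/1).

Prefix values for R B R R R B B R B R B via {L|R} + simplicity:
R: Left { · }, Right { 0 } => simplest -1
RB: Left { -1 }, Right { 0 } => simplest -1/2
RBR: Left { -1 }, Right { -1/2; 0 } => simplest -3/4
RBRR: Left { -1 }, Right { -3/4; -1/2; 0 } => simplest -7/8
RBRRR: Left { -1 }, Right { -7/8; -3/4; -1/2; 0 } => simplest -15/16
RBRRRB: Left { -1; -15/16 }, Right { -7/8; -3/4; -1/2; 0 } => simplest -29/32
RBRRRBB: Left { -1; -15/16; -29/32 }, Right { -7/8; -3/4; -1/2; 0 } => simplest -57/64
RBRRRBBR: Left { -1; -15/16; -29/32 }, Right { -57/64; -7/8; -3/4; -1/2; 0 } => simplest -115/128
RBRRRBBRB: Left { -1; -15/16; -29/32; -115/128 }, Right { -57/64; -7/8; -3/4; -1/2; 0 } => simplest -229/256
RBRRRBBRBR: Left { -1; -15/16; -29/32; -115/128 }, Right { -229/256; -57/64; -7/8; -3/4; -1/2; 0 } => simplest -459/512
RBRRRBBRBRB: Left { -1; -15/16; -29/32; -115/128; -459/512 }, Right { -229/256; -57/64; -7/8; -3/4; -1/2; 0 } => simplest -917/1024

-917/1024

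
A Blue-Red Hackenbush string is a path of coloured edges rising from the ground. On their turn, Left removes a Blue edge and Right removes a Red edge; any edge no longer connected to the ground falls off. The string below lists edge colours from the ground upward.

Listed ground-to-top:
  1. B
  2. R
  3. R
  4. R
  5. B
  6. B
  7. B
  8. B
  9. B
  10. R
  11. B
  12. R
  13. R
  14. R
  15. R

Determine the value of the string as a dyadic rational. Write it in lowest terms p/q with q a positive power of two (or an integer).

4001/16384

Build g(s[:k]) for k = 1..15, string s = B R R R B B B B B R B R R R R.
1 of 15 · B · max L 0 · min R +∞ ⇒ 1
2 of 15 · BR · max L 0 · min R 1 ⇒ 1/2
3 of 15 · BRR · max L 0 · min R 1/2 ⇒ 1/4
4 of 15 · BRRR · max L 0 · min R 1/4 ⇒ 1/8
5 of 15 · BRRRB · max L 1/8 · min R 1/4 ⇒ 3/16
6 of 15 · BRRRBB · max L 3/16 · min R 1/4 ⇒ 7/32
7 of 15 · BRRRBBB · max L 7/32 · min R 1/4 ⇒ 15/64
8 of 15 · BRRRBBBB · max L 15/64 · min R 1/4 ⇒ 31/128
9 of 15 · BRRRBBBBB · max L 31/128 · min R 1/4 ⇒ 63/256
10 of 15 · BRRRBBBBBR · max L 31/128 · min R 63/256 ⇒ 125/512
11 of 15 · BRRRBBBBBRB · max L 125/512 · min R 63/256 ⇒ 251/1024
12 of 15 · BRRRBBBBBRBR · max L 125/512 · min R 251/1024 ⇒ 501/2048
13 of 15 · BRRRBBBBBRBRR · max L 125/512 · min R 501/2048 ⇒ 1001/4096
14 of 15 · BRRRBBBBBRBRRR · max L 125/512 · min R 1001/4096 ⇒ 2001/8192
15 of 15 · BRRRBBBBBRBRRRR · max L 125/512 · min R 2001/8192 ⇒ 4001/16384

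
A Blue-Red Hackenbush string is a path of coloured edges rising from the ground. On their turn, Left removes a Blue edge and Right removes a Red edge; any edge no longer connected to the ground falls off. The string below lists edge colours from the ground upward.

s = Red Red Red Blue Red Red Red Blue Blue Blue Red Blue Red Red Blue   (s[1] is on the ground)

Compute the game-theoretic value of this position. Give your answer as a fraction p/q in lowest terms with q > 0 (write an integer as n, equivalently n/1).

-11821/4096

Recurse on prefixes of the 15-edge string Red Red Red Blue Red Red Red Blue Blue Blue Red Blue Red Red Blue:
step 1: add Red to get R; options L={ · } R={ 0 } — -1
step 2: add Red to get RR; options L={ · } R={ -1; 0 } — -2
step 3: add Red to get RRR; options L={ · } R={ -2; -1; 0 } — -3
step 4: add Blue to get RRRB; options L={ -3 } R={ -2; -1; 0 } — -5/2
step 5: add Red to get RRRBR; options L={ -3 } R={ -5/2; -2; -1; 0 } — -11/4
step 6: add Red to get RRRBRR; options L={ -3 } R={ -11/4; -5/2; -2; -1; 0 } — -23/8
step 7: add Red to get RRRBRRR; options L={ -3 } R={ -23/8; -11/4; -5/2; -2; -1; 0 } — -47/16
step 8: add Blue to get RRRBRRRB; options L={ -3; -47/16 } R={ -23/8; -11/4; -5/2; -2; -1; 0 } — -93/32
step 9: add Blue to get RRRBRRRBB; options L={ -3; -47/16; -93/32 } R={ -23/8; -11/4; -5/2; -2; -1; 0 } — -185/64
step 10: add Blue to get RRRBRRRBBB; options L={ -3; -47/16; -93/32; -185/64 } R={ -23/8; -11/4; -5/2; -2; -1; 0 } — -369/128
step 11: add Red to get RRRBRRRBBBR; options L={ -3; -47/16; -93/32; -185/64 } R={ -369/128; -23/8; -11/4; -5/2; -2; -1; 0 } — -739/256
step 12: add Blue to get RRRBRRRBBBRB; options L={ -3; -47/16; -93/32; -185/64; -739/256 } R={ -369/128; -23/8; -11/4; -5/2; -2; -1; 0 } — -1477/512
step 13: add Red to get RRRBRRRBBBRBR; options L={ -3; -47/16; -93/32; -185/64; -739/256 } R={ -1477/512; -369/128; -23/8; -11/4; -5/2; -2; -1; 0 } — -2955/1024
step 14: add Red to get RRRBRRRBBBRBRR; options L={ -3; -47/16; -93/32; -185/64; -739/256 } R={ -2955/1024; -1477/512; -369/128; -23/8; -11/4; -5/2; -2; -1; 0 } — -5911/2048
step 15: add Blue to get RRRBRRRBBBRBRRB; options L={ -3; -47/16; -93/32; -185/64; -739/256; -5911/2048 } R={ -2955/1024; -1477/512; -369/128; -23/8; -11/4; -5/2; -2; -1; 0 } — -11821/4096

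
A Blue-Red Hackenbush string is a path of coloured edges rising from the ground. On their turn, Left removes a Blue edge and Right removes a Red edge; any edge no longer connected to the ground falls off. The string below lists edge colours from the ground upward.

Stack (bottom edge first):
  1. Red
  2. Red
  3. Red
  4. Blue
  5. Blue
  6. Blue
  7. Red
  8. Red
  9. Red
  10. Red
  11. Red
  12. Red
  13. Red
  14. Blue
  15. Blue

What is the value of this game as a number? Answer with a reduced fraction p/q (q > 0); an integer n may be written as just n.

-9209/4096

Build g(s[:k]) for k = 1..15, string s = Red Red Red Blue Blue Blue Red Red Red Red Red Red Red Blue Blue.
g_1 [R]  L=[·]  R=[0]  gives -1
g_2 [RR]  L=[·]  R=[-1,0]  gives -2
g_3 [RRR]  L=[·]  R=[-2,-1,0]  gives -3
g_4 [RRRB]  L=[-3]  R=[-2,-1,0]  gives -5/2
g_5 [RRRBB]  L=[-3,-5/2]  R=[-2,-1,0]  gives -9/4
g_6 [RRRBBB]  L=[-3,-5/2,-9/4]  R=[-2,-1,0]  gives -17/8
g_7 [RRRBBBR]  L=[-3,-5/2,-9/4]  R=[-17/8,-2,-1,0]  gives -35/16
g_8 [RRRBBBRR]  L=[-3,-5/2,-9/4]  R=[-35/16,-17/8,-2,-1,0]  gives -71/32
g_9 [RRRBBBRRR]  L=[-3,-5/2,-9/4]  R=[-71/32,-35/16,-17/8,-2,-1,0]  gives -143/64
g_10 [RRRBBBRRRR]  L=[-3,-5/2,-9/4]  R=[-143/64,-71/32,-35/16,-17/8,-2,-1,0]  gives -287/128
g_11 [RRRBBBRRRRR]  L=[-3,-5/2,-9/4]  R=[-287/128,-143/64,-71/32,-35/16,-17/8,-2,-1,0]  gives -575/256
g_12 [RRRBBBRRRRRR]  L=[-3,-5/2,-9/4]  R=[-575/256,-287/128,-143/64,-71/32,-35/16,-17/8,-2,-1,0]  gives -1151/512
g_13 [RRRBBBRRRRRRR]  L=[-3,-5/2,-9/4]  R=[-1151/512,-575/256,-287/128,-143/64,-71/32,-35/16,-17/8,-2,-1,0]  gives -2303/1024
g_14 [RRRBBBRRRRRRRB]  L=[-3,-5/2,-9/4,-2303/1024]  R=[-1151/512,-575/256,-287/128,-143/64,-71/32,-35/16,-17/8,-2,-1,0]  gives -4605/2048
g_15 [RRRBBBRRRRRRRBB]  L=[-3,-5/2,-9/4,-2303/1024,-4605/2048]  R=[-1151/512,-575/256,-287/128,-143/64,-71/32,-35/16,-17/8,-2,-1,0]  gives -9209/4096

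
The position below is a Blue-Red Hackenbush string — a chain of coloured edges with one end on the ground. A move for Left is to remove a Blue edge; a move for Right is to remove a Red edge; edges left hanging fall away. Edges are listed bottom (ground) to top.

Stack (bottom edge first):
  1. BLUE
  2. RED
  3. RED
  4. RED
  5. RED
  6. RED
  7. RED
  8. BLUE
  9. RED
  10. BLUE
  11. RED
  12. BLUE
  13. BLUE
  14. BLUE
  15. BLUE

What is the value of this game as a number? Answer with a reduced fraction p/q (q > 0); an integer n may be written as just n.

351/16384

g_1 [B]  L=[0]  R=[(no moves)]  so 1
g_2 [BR]  L=[0]  R=[1]  so 1/2
g_3 [BRR]  L=[0]  R=[1/2,1]  so 1/4
g_4 [BRRR]  L=[0]  R=[1/4,1/2,1]  so 1/8
g_5 [BRRRR]  L=[0]  R=[1/8,1/4,1/2,1]  so 1/16
g_6 [BRRRRR]  L=[0]  R=[1/16,1/8,1/4,1/2,1]  so 1/32
g_7 [BRRRRRR]  L=[0]  R=[1/32,1/16,1/8,1/4,1/2,1]  so 1/64
g_8 [BRRRRRRB]  L=[0,1/64]  R=[1/32,1/16,1/8,1/4,1/2,1]  so 3/128
g_9 [BRRRRRRBR]  L=[0,1/64]  R=[3/128,1/32,1/16,1/8,1/4,1/2,1]  so 5/256
g_10 [BRRRRRRBRB]  L=[0,1/64,5/256]  R=[3/128,1/32,1/16,1/8,1/4,1/2,1]  so 11/512
g_11 [BRRRRRRBRBR]  L=[0,1/64,5/256]  R=[11/512,3/128,1/32,1/16,1/8,1/4,1/2,1]  so 21/1024
g_12 [BRRRRRRBRBRB]  L=[0,1/64,5/256,21/1024]  R=[11/512,3/128,1/32,1/16,1/8,1/4,1/2,1]  so 43/2048
g_13 [BRRRRRRBRBRBB]  L=[0,1/64,5/256,21/1024,43/2048]  R=[11/512,3/128,1/32,1/16,1/8,1/4,1/2,1]  so 87/4096
g_14 [BRRRRRRBRBRBBB]  L=[0,1/64,5/256,21/1024,43/2048,87/4096]  R=[11/512,3/128,1/32,1/16,1/8,1/4,1/2,1]  so 175/8192
g_15 [BRRRRRRBRBRBBBB]  L=[0,1/64,5/256,21/1024,43/2048,87/4096,175/8192]  R=[11/512,3/128,1/32,1/16,1/8,1/4,1/2,1]  so 351/16384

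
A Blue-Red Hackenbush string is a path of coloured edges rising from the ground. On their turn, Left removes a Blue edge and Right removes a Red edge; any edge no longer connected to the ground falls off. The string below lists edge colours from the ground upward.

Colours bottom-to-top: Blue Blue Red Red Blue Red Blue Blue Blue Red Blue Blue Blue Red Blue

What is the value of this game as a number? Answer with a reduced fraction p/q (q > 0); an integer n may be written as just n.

11195/8192

v(B) = { 0 | · } => 1
v(BB) = { 0 1 | · } => 2
v(BBR) = { 0 1 | 2 } => 3/2
v(BBRR) = { 0 1 | 3/2 2 } => 5/4
v(BBRRB) = { 0 1 5/4 | 3/2 2 } => 11/8
v(BBRRBR) = { 0 1 5/4 | 11/8 3/2 2 } => 21/16
v(BBRRBRB) = { 0 1 5/4 21/16 | 11/8 3/2 2 } => 43/32
v(BBRRBRBB) = { 0 1 5/4 21/16 43/32 | 11/8 3/2 2 } => 87/64
v(BBRRBRBBB) = { 0 1 5/4 21/16 43/32 87/64 | 11/8 3/2 2 } => 175/128
v(BBRRBRBBBR) = { 0 1 5/4 21/16 43/32 87/64 | 175/128 11/8 3/2 2 } => 349/256
v(BBRRBRBBBRB) = { 0 1 5/4 21/16 43/32 87/64 349/256 | 175/128 11/8 3/2 2 } => 699/512
v(BBRRBRBBBRBB) = { 0 1 5/4 21/16 43/32 87/64 349/256 699/512 | 175/128 11/8 3/2 2 } => 1399/1024
v(BBRRBRBBBRBBB) = { 0 1 5/4 21/16 43/32 87/64 349/256 699/512 1399/1024 | 175/128 11/8 3/2 2 } => 2799/2048
v(BBRRBRBBBRBBBR) = { 0 1 5/4 21/16 43/32 87/64 349/256 699/512 1399/1024 | 2799/2048 175/128 11/8 3/2 2 } => 5597/4096
v(BBRRBRBBBRBBBRB) = { 0 1 5/4 21/16 43/32 87/64 349/256 699/512 1399/1024 5597/4096 | 2799/2048 175/128 11/8 3/2 2 } => 11195/8192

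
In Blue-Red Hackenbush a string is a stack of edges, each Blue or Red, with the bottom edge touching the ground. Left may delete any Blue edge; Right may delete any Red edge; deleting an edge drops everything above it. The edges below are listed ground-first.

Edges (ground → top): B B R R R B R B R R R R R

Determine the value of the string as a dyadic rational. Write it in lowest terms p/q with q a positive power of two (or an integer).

v(B) = { 0 | none } ⇒ 1
v(BB) = { 0, 1 | none } ⇒ 2
v(BBR) = { 0, 1 | 2 } ⇒ 3/2
v(BBRR) = { 0, 1 | 3/2, 2 } ⇒ 5/4
v(BBRRR) = { 0, 1 | 5/4, 3/2, 2 } ⇒ 9/8
v(BBRRRB) = { 0, 1, 9/8 | 5/4, 3/2, 2 } ⇒ 19/16
v(BBRRRBR) = { 0, 1, 9/8 | 19/16, 5/4, 3/2, 2 } ⇒ 37/32
v(BBRRRBRB) = { 0, 1, 9/8, 37/32 | 19/16, 5/4, 3/2, 2 } ⇒ 75/64
v(BBRRRBRBR) = { 0, 1, 9/8, 37/32 | 75/64, 19/16, 5/4, 3/2, 2 } ⇒ 149/128
v(BBRRRBRBRR) = { 0, 1, 9/8, 37/32 | 149/128, 75/64, 19/16, 5/4, 3/2, 2 } ⇒ 297/256
v(BBRRRBRBRRR) = { 0, 1, 9/8, 37/32 | 297/256, 149/128, 75/64, 19/16, 5/4, 3/2, 2 } ⇒ 593/512
v(BBRRRBRBRRRR) = { 0, 1, 9/8, 37/32 | 593/512, 297/256, 149/128, 75/64, 19/16, 5/4, 3/2, 2 } ⇒ 1185/1024
v(BBRRRBRBRRRRR) = { 0, 1, 9/8, 37/32 | 1185/1024, 593/512, 297/256, 149/128, 75/64, 19/16, 5/4, 3/2, 2 } ⇒ 2369/2048

2369/2048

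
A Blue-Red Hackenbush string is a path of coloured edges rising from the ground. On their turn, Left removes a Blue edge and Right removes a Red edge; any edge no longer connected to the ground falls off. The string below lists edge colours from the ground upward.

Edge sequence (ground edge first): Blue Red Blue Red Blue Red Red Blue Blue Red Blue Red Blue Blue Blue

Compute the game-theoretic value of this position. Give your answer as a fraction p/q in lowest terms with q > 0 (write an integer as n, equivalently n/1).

B: Left { 0 }, Right { — } gives simplest 1
BR: Left { 0 }, Right { 1 } gives simplest 1/2
BRB: Left { 0, 1/2 }, Right { 1 } gives simplest 3/4
BRBR: Left { 0, 1/2 }, Right { 3/4, 1 } gives simplest 5/8
BRBRB: Left { 0, 1/2, 5/8 }, Right { 3/4, 1 } gives simplest 11/16
BRBRBR: Left { 0, 1/2, 5/8 }, Right { 11/16, 3/4, 1 } gives simplest 21/32
BRBRBRR: Left { 0, 1/2, 5/8 }, Right { 21/32, 11/16, 3/4, 1 } gives simplest 41/64
BRBRBRRB: Left { 0, 1/2, 5/8, 41/64 }, Right { 21/32, 11/16, 3/4, 1 } gives simplest 83/128
BRBRBRRBB: Left { 0, 1/2, 5/8, 41/64, 83/128 }, Right { 21/32, 11/16, 3/4, 1 } gives simplest 167/256
BRBRBRRBBR: Left { 0, 1/2, 5/8, 41/64, 83/128 }, Right { 167/256, 21/32, 11/16, 3/4, 1 } gives simplest 333/512
BRBRBRRBBRB: Left { 0, 1/2, 5/8, 41/64, 83/128, 333/512 }, Right { 167/256, 21/32, 11/16, 3/4, 1 } gives simplest 667/1024
BRBRBRRBBRBR: Left { 0, 1/2, 5/8, 41/64, 83/128, 333/512 }, Right { 667/1024, 167/256, 21/32, 11/16, 3/4, 1 } gives simplest 1333/2048
BRBRBRRBBRBRB: Left { 0, 1/2, 5/8, 41/64, 83/128, 333/512, 1333/2048 }, Right { 667/1024, 167/256, 21/32, 11/16, 3/4, 1 } gives simplest 2667/4096
BRBRBRRBBRBRBB: Left { 0, 1/2, 5/8, 41/64, 83/128, 333/512, 1333/2048, 2667/4096 }, Right { 667/1024, 167/256, 21/32, 11/16, 3/4, 1 } gives simplest 5335/8192
BRBRBRRBBRBRBBB: Left { 0, 1/2, 5/8, 41/64, 83/128, 333/512, 1333/2048, 2667/4096, 5335/8192 }, Right { 667/1024, 167/256, 21/32, 11/16, 3/4, 1 } gives simplest 10671/16384

10671/16384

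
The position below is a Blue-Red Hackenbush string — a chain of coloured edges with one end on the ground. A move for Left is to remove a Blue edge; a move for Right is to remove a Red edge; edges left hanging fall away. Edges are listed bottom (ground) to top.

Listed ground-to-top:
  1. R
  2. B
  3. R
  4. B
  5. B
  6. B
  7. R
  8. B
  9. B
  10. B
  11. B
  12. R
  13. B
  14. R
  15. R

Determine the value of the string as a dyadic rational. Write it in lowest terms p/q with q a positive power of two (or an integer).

-8727/16384

Recurse on prefixes of the 15-edge string R B R B B B R B B B B R B R R:
step 1: add R to get R; options L={ · } R={ 0 } so -1
step 2: add B to get RB; options L={ -1 } R={ 0 } so -1/2
step 3: add R to get RBR; options L={ -1 } R={ -1/2 0 } so -3/4
step 4: add B to get RBRB; options L={ -1 -3/4 } R={ -1/2 0 } so -5/8
step 5: add B to get RBRBB; options L={ -1 -3/4 -5/8 } R={ -1/2 0 } so -9/16
step 6: add B to get RBRBBB; options L={ -1 -3/4 -5/8 -9/16 } R={ -1/2 0 } so -17/32
step 7: add R to get RBRBBBR; options L={ -1 -3/4 -5/8 -9/16 } R={ -17/32 -1/2 0 } so -35/64
step 8: add B to get RBRBBBRB; options L={ -1 -3/4 -5/8 -9/16 -35/64 } R={ -17/32 -1/2 0 } so -69/128
step 9: add B to get RBRBBBRBB; options L={ -1 -3/4 -5/8 -9/16 -35/64 -69/128 } R={ -17/32 -1/2 0 } so -137/256
step 10: add B to get RBRBBBRBBB; options L={ -1 -3/4 -5/8 -9/16 -35/64 -69/128 -137/256 } R={ -17/32 -1/2 0 } so -273/512
step 11: add B to get RBRBBBRBBBB; options L={ -1 -3/4 -5/8 -9/16 -35/64 -69/128 -137/256 -273/512 } R={ -17/32 -1/2 0 } so -545/1024
step 12: add R to get RBRBBBRBBBBR; options L={ -1 -3/4 -5/8 -9/16 -35/64 -69/128 -137/256 -273/512 } R={ -545/1024 -17/32 -1/2 0 } so -1091/2048
step 13: add B to get RBRBBBRBBBBRB; options L={ -1 -3/4 -5/8 -9/16 -35/64 -69/128 -137/256 -273/512 -1091/2048 } R={ -545/1024 -17/32 -1/2 0 } so -2181/4096
step 14: add R to get RBRBBBRBBBBRBR; options L={ -1 -3/4 -5/8 -9/16 -35/64 -69/128 -137/256 -273/512 -1091/2048 } R={ -2181/4096 -545/1024 -17/32 -1/2 0 } so -4363/8192
step 15: add R to get RBRBBBRBBBBRBRR; options L={ -1 -3/4 -5/8 -9/16 -35/64 -69/128 -137/256 -273/512 -1091/2048 } R={ -4363/8192 -2181/4096 -545/1024 -17/32 -1/2 0 } so -8727/16384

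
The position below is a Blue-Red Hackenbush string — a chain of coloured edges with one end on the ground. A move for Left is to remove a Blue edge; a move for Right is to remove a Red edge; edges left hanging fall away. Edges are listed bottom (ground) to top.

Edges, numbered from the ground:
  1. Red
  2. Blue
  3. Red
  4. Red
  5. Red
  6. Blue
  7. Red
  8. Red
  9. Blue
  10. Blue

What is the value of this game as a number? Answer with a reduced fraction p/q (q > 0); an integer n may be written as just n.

R: Left { — }, Right { 0 } = simplest -1
RB: Left { -1 }, Right { 0 } = simplest -1/2
RBR: Left { -1 }, Right { -1/2; 0 } = simplest -3/4
RBRR: Left { -1 }, Right { -3/4; -1/2; 0 } = simplest -7/8
RBRRR: Left { -1 }, Right { -7/8; -3/4; -1/2; 0 } = simplest -15/16
RBRRRB: Left { -1; -15/16 }, Right { -7/8; -3/4; -1/2; 0 } = simplest -29/32
RBRRRBR: Left { -1; -15/16 }, Right { -29/32; -7/8; -3/4; -1/2; 0 } = simplest -59/64
RBRRRBRR: Left { -1; -15/16 }, Right { -59/64; -29/32; -7/8; -3/4; -1/2; 0 } = simplest -119/128
RBRRRBRRB: Left { -1; -15/16; -119/128 }, Right { -59/64; -29/32; -7/8; -3/4; -1/2; 0 } = simplest -237/256
RBRRRBRRBB: Left { -1; -15/16; -119/128; -237/256 }, Right { -59/64; -29/32; -7/8; -3/4; -1/2; 0 } = simplest -473/512

-473/512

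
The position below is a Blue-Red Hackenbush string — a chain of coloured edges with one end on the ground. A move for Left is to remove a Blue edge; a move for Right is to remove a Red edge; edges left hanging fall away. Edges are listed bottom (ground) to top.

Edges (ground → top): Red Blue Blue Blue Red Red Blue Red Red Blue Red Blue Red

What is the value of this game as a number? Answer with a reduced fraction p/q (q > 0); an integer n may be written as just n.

-875/4096

1 of 13 · R · max L −∞ · min R 0 — -1
2 of 13 · RB · max L -1 · min R 0 — -1/2
3 of 13 · RBB · max L -1/2 · min R 0 — -1/4
4 of 13 · RBBB · max L -1/4 · min R 0 — -1/8
5 of 13 · RBBBR · max L -1/4 · min R -1/8 — -3/16
6 of 13 · RBBBRR · max L -1/4 · min R -3/16 — -7/32
7 of 13 · RBBBRRB · max L -7/32 · min R -3/16 — -13/64
8 of 13 · RBBBRRBR · max L -7/32 · min R -13/64 — -27/128
9 of 13 · RBBBRRBRR · max L -7/32 · min R -27/128 — -55/256
10 of 13 · RBBBRRBRRB · max L -55/256 · min R -27/128 — -109/512
11 of 13 · RBBBRRBRRBR · max L -55/256 · min R -109/512 — -219/1024
12 of 13 · RBBBRRBRRBRB · max L -219/1024 · min R -109/512 — -437/2048
13 of 13 · RBBBRRBRRBRBR · max L -219/1024 · min R -437/2048 — -875/4096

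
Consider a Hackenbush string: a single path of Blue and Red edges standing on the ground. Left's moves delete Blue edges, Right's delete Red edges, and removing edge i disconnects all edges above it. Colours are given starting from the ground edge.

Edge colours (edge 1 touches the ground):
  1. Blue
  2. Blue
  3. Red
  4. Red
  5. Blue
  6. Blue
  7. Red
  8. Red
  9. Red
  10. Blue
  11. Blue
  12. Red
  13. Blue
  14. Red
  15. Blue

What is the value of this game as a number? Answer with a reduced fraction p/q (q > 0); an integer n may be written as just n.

Prefix values for Blue Blue Red Red Blue Blue Red Red Red Blue Blue Red Blue Red Blue via {L|R} + simplicity:
edge 1 of 15 (Blue): { 0 | (no moves) } so 1
edge 2 of 15 (Blue): { 0; 1 | (no moves) } so 2
edge 3 of 15 (Red): { 0; 1 | 2 } so 3/2
edge 4 of 15 (Red): { 0; 1 | 3/2; 2 } so 5/4
edge 5 of 15 (Blue): { 0; 1; 5/4 | 3/2; 2 } so 11/8
edge 6 of 15 (Blue): { 0; 1; 5/4; 11/8 | 3/2; 2 } so 23/16
edge 7 of 15 (Red): { 0; 1; 5/4; 11/8 | 23/16; 3/2; 2 } so 45/32
edge 8 of 15 (Red): { 0; 1; 5/4; 11/8 | 45/32; 23/16; 3/2; 2 } so 89/64
edge 9 of 15 (Red): { 0; 1; 5/4; 11/8 | 89/64; 45/32; 23/16; 3/2; 2 } so 177/128
edge 10 of 15 (Blue): { 0; 1; 5/4; 11/8; 177/128 | 89/64; 45/32; 23/16; 3/2; 2 } so 355/256
edge 11 of 15 (Blue): { 0; 1; 5/4; 11/8; 177/128; 355/256 | 89/64; 45/32; 23/16; 3/2; 2 } so 711/512
edge 12 of 15 (Red): { 0; 1; 5/4; 11/8; 177/128; 355/256 | 711/512; 89/64; 45/32; 23/16; 3/2; 2 } so 1421/1024
edge 13 of 15 (Blue): { 0; 1; 5/4; 11/8; 177/128; 355/256; 1421/1024 | 711/512; 89/64; 45/32; 23/16; 3/2; 2 } so 2843/2048
edge 14 of 15 (Red): { 0; 1; 5/4; 11/8; 177/128; 355/256; 1421/1024 | 2843/2048; 711/512; 89/64; 45/32; 23/16; 3/2; 2 } so 5685/4096
edge 15 of 15 (Blue): { 0; 1; 5/4; 11/8; 177/128; 355/256; 1421/1024; 5685/4096 | 2843/2048; 711/512; 89/64; 45/32; 23/16; 3/2; 2 } so 11371/8192

11371/8192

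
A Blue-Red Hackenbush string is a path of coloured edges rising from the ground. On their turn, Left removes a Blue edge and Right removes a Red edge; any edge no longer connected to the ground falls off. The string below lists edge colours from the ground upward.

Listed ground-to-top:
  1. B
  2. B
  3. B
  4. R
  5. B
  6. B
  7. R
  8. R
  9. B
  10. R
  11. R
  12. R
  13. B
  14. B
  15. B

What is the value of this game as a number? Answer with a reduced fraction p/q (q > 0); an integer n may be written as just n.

B: Left { 0 }, Right { ∅ } ⇒ simplest 1
BB: Left { 0 1 }, Right { ∅ } ⇒ simplest 2
BBB: Left { 0 1 2 }, Right { ∅ } ⇒ simplest 3
BBBR: Left { 0 1 2 }, Right { 3 } ⇒ simplest 5/2
BBBRB: Left { 0 1 2 5/2 }, Right { 3 } ⇒ simplest 11/4
BBBRBB: Left { 0 1 2 5/2 11/4 }, Right { 3 } ⇒ simplest 23/8
BBBRBBR: Left { 0 1 2 5/2 11/4 }, Right { 23/8 3 } ⇒ simplest 45/16
BBBRBBRR: Left { 0 1 2 5/2 11/4 }, Right { 45/16 23/8 3 } ⇒ simplest 89/32
BBBRBBRRB: Left { 0 1 2 5/2 11/4 89/32 }, Right { 45/16 23/8 3 } ⇒ simplest 179/64
BBBRBBRRBR: Left { 0 1 2 5/2 11/4 89/32 }, Right { 179/64 45/16 23/8 3 } ⇒ simplest 357/128
BBBRBBRRBRR: Left { 0 1 2 5/2 11/4 89/32 }, Right { 357/128 179/64 45/16 23/8 3 } ⇒ simplest 713/256
BBBRBBRRBRRR: Left { 0 1 2 5/2 11/4 89/32 }, Right { 713/256 357/128 179/64 45/16 23/8 3 } ⇒ simplest 1425/512
BBBRBBRRBRRRB: Left { 0 1 2 5/2 11/4 89/32 1425/512 }, Right { 713/256 357/128 179/64 45/16 23/8 3 } ⇒ simplest 2851/1024
BBBRBBRRBRRRBB: Left { 0 1 2 5/2 11/4 89/32 1425/512 2851/1024 }, Right { 713/256 357/128 179/64 45/16 23/8 3 } ⇒ simplest 5703/2048
BBBRBBRRBRRRBBB: Left { 0 1 2 5/2 11/4 89/32 1425/512 2851/1024 5703/2048 }, Right { 713/256 357/128 179/64 45/16 23/8 3 } ⇒ simplest 11407/4096

11407/4096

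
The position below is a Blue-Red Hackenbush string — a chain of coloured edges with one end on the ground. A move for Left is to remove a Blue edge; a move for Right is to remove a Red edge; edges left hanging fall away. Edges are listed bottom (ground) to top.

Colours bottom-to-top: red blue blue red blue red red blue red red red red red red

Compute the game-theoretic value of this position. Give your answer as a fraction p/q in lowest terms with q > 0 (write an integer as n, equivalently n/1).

-2943/8192

Prefix values for red blue blue red blue red red blue red red red red red red via {L|R} + simplicity:
1 of 14 · r · max L −∞ · min R 0 → -1
2 of 14 · rb · max L -1 · min R 0 → -1/2
3 of 14 · rbb · max L -1/2 · min R 0 → -1/4
4 of 14 · rbbr · max L -1/2 · min R -1/4 → -3/8
5 of 14 · rbbrb · max L -3/8 · min R -1/4 → -5/16
6 of 14 · rbbrbr · max L -3/8 · min R -5/16 → -11/32
7 of 14 · rbbrbrr · max L -3/8 · min R -11/32 → -23/64
8 of 14 · rbbrbrrb · max L -23/64 · min R -11/32 → -45/128
9 of 14 · rbbrbrrbr · max L -23/64 · min R -45/128 → -91/256
10 of 14 · rbbrbrrbrr · max L -23/64 · min R -91/256 → -183/512
11 of 14 · rbbrbrrbrrr · max L -23/64 · min R -183/512 → -367/1024
12 of 14 · rbbrbrrbrrrr · max L -23/64 · min R -367/1024 → -735/2048
13 of 14 · rbbrbrrbrrrrr · max L -23/64 · min R -735/2048 → -1471/4096
14 of 14 · rbbrbrrbrrrrrr · max L -23/64 · min R -1471/4096 → -2943/8192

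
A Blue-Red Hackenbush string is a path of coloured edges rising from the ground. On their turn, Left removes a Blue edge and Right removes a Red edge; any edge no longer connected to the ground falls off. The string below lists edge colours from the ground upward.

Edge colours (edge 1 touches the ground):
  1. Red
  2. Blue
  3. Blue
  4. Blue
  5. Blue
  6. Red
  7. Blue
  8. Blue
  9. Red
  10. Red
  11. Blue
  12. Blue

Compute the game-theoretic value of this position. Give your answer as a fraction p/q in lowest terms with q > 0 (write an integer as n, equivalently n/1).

-153/2048

g(R) = { (no moves) | 0 } gives -1
g(RB) = { -1 | 0 } gives -1/2
g(RBB) = { -1 -1/2 | 0 } gives -1/4
g(RBBB) = { -1 -1/2 -1/4 | 0 } gives -1/8
g(RBBBB) = { -1 -1/2 -1/4 -1/8 | 0 } gives -1/16
g(RBBBBR) = { -1 -1/2 -1/4 -1/8 | -1/16 0 } gives -3/32
g(RBBBBRB) = { -1 -1/2 -1/4 -1/8 -3/32 | -1/16 0 } gives -5/64
g(RBBBBRBB) = { -1 -1/2 -1/4 -1/8 -3/32 -5/64 | -1/16 0 } gives -9/128
g(RBBBBRBBR) = { -1 -1/2 -1/4 -1/8 -3/32 -5/64 | -9/128 -1/16 0 } gives -19/256
g(RBBBBRBBRR) = { -1 -1/2 -1/4 -1/8 -3/32 -5/64 | -19/256 -9/128 -1/16 0 } gives -39/512
g(RBBBBRBBRRB) = { -1 -1/2 -1/4 -1/8 -3/32 -5/64 -39/512 | -19/256 -9/128 -1/16 0 } gives -77/1024
g(RBBBBRBBRRBB) = { -1 -1/2 -1/4 -1/8 -3/32 -5/64 -39/512 -77/1024 | -19/256 -9/128 -1/16 0 } gives -153/2048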